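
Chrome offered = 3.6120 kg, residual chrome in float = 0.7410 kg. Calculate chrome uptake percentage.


Formula: Uptake = (offered - residual) / offered * 100
Substituting: Uptake = (3.6120 - 0.7410) / 3.6120 * 100
Result: 79.4850 %


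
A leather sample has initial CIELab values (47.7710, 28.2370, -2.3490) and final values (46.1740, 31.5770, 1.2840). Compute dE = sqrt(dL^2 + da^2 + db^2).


dL = -1.5970, da = 3.3400, db = 3.6330
dE = sqrt((-1.5970)^2 + 3.3400^2 + 3.6330^2) = 5.1870


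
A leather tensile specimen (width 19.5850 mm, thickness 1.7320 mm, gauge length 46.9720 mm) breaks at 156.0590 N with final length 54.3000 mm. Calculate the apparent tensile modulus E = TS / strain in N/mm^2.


TS = F / (w * t) = 156.0590 / (19.5850 * 1.7320) = 4.6006 N/mm^2
strain = (Lf - L0) / L0 = (54.3000 - 46.9720) / 46.9720 = 0.1560
E = TS / strain = 4.6006 / 0.1560 = 29.4897 N/mm^2


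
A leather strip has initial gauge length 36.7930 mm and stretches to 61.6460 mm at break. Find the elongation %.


Formula: Elongation = (Lf - L0) / L0 * 100
Substituting: Elongation = (61.6460 - 36.7930) / 36.7930 * 100
Result: 67.5482 %


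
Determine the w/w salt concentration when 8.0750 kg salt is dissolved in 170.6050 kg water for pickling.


Formula: Conc = salt / (water + salt) * 100
Substituting: Conc = 8.0750 / (170.6050 + 8.0750) * 100
Result: 4.5193 %


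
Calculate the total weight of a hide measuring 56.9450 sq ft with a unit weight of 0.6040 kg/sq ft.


Formula: Weight = area * weight_per_sqft
Substituting: Weight = 56.9450 * 0.6040
Result: 34.3948 kg


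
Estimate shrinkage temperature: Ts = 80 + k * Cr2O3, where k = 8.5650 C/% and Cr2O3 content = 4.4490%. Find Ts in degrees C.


Formula: Ts = 80 + k * Cr2O3
Substituting: Ts = 80 + 8.5650 * 4.4490
Result: 118.1057 C


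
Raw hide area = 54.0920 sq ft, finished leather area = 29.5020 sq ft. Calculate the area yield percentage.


Formula: Yield = finished / raw * 100
Substituting: Yield = 29.5020 / 54.0920 * 100
Result: 54.5404 %


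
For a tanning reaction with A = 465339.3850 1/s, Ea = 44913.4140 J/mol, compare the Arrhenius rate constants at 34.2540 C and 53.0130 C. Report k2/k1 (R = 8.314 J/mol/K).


T1 = 34.2540 + 273.15 = 307.4040 K; T2 = 53.0130 + 273.15 = 326.1630 K
k1 = A * exp(-Ea/(R*T1)) = 465339.3850 * exp(-44913.4140/(8.314*307.4040)) = 0.0108574 1/s
k2 = A * exp(-Ea/(R*T2)) = 465339.3850 * exp(-44913.4140/(8.314*326.1630)) = 0.0298316 1/s
k2/k1 = 0.0298316 / 0.0108574 = 2.7476


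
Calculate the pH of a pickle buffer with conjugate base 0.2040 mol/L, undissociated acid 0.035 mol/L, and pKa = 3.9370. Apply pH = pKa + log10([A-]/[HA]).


ratio = [A-] / [HA] = 0.2040 / 0.035 = 5.8286
log10(ratio) = 0.7656
pH = pKa + log10(ratio) = 3.9370 + 0.7656 = 4.7026


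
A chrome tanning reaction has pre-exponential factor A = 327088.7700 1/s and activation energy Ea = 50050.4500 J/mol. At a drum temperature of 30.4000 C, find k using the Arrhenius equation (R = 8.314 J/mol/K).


T_K = T_C + 273.15 = 30.4000 + 273.15 = 303.5500 K
exponent = -Ea / (R * T_K) = -50050.4500 / (8.314 * 303.5500) = -19.8321
k = A * exp(exponent) = 327088.7700 * exp(-19.8321) = 7.9747e-04 1/s


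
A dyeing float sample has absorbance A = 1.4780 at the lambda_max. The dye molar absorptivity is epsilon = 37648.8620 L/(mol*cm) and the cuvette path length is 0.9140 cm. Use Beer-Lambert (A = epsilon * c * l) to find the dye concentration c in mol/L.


Formula: c = A / (epsilon * l)
Substituting: c = 1.4780 / (37648.8620 * 0.9140)
Result: 4.2951e-05 mol/L


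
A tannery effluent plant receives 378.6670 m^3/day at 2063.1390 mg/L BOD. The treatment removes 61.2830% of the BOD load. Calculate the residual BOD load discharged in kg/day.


Load_in = volume * conc / 1000 = 378.6670 * 2063.1390 / 1000 = 781.2427 kg/day
Removed = Load_in * eff / 100 = 781.2427 * 61.2830 / 100 = 478.7689 kg/day
Load_out = Load_in - Removed = 781.2427 - 478.7689 = 302.4737 kg/day


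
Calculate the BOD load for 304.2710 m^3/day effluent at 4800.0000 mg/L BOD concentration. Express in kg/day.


Formula: BOD_load = volume * conc / 1000
Substituting: BOD_load = 304.2710 * 4800.0000 / 1000
Result: 1460.5008 kg/day


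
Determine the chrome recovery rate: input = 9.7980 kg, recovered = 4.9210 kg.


Formula: Recovery = recovered / input * 100
Substituting: Recovery = 4.9210 / 9.7980 * 100
Result: 50.2245 %


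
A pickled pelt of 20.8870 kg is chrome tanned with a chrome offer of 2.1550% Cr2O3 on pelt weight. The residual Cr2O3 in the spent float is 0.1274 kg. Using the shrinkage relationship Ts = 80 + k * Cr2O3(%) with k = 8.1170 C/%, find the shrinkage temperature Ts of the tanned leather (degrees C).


Offered = pelt * offer_pct / 100 = 20.8870 * 2.1550 / 100 = 0.4501 kg
Uptake = offered - residual = 0.4501 - 0.1274 = 0.3227 kg
Cr2O3% on pelt = uptake / pelt * 100 = 0.3227 / 20.8870 * 100 = 1.5451 %
Ts = 80 + k * Cr2O3% = 80 + 8.1170 * 1.5451 = 92.5412 C


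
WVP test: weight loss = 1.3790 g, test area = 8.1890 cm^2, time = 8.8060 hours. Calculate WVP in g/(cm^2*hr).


Formula: WVP = loss / (area * time)
Substituting: WVP = 1.3790 / (8.1890 * 8.8060)
Result: 0.0191229 g/(cm^2*hr)


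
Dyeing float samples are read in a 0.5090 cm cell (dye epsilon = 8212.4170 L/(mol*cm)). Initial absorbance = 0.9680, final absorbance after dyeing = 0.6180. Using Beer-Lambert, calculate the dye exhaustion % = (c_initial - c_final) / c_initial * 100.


c_initial = A_i / (epsilon * l) = 0.9680 / (8212.4170 * 0.5090) = 2.3157e-04 mol/L
c_final = A_f / (epsilon * l) = 0.6180 / (8212.4170 * 0.5090) = 1.4784e-04 mol/L
Exhaustion = (c_initial - c_final) / c_initial * 100 = (2.3157e-04 - 1.4784e-04) / 2.3157e-04 * 100 = 36.1570 %


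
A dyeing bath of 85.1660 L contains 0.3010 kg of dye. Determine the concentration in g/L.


Formula: Conc = dye_mass(kg) / volume(L) * 1000
Substituting: Conc = 0.3010 / 85.1660 * 1000
Result: 3.5343 g/L


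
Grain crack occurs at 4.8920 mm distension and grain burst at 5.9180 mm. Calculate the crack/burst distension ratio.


Formula: Ratio = crack / burst
Substituting: Ratio = 4.8920 / 5.9180
Result: 0.8266


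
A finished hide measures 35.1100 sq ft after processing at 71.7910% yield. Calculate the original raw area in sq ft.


Formula: raw = finished * 100 / yield
Substituting: raw = 35.1100 * 100 / 71.7910
Result: 48.9059 sq ft


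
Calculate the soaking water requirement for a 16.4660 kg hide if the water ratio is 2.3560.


Formula: Water = hide_weight * ratio
Substituting: Water = 16.4660 * 2.3560
Result: 38.7939 kg


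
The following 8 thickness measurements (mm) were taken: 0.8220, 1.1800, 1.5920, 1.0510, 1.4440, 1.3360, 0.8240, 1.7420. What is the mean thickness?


Formula: Average = sum / n
Substituting: Average = 9.9910 / 8
Result: 1.2489 mm


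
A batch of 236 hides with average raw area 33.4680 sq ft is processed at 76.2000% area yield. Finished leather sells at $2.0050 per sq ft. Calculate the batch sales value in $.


Raw_total = N * avg_area = 236 * 33.4680 = 7898.4480 sq ft
Finished = Raw_total * yield / 100 = 7898.4480 * 76.2000 / 100 = 6018.6174 sq ft
Value = Finished * price = 6018.6174 * 2.0050 = 12067.3278 $


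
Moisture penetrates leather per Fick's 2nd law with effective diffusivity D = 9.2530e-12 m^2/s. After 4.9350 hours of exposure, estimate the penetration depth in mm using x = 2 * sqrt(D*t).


t = 4.9350 hr * 3600 = 17766.0000 s
D * t = 9.2530e-12 * 17766.0000 = 1.6439e-07
x = 2 * sqrt(D*t) = 2 * sqrt(1.6439e-07) = 8.1090e-04 m = 0.8109 mm


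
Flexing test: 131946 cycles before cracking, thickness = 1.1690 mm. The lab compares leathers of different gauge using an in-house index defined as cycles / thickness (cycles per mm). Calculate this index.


Formula: Index = cycles / thickness
Substituting: Index = 131946 / 1.1690
Result: 112870.8298 cycles/mm


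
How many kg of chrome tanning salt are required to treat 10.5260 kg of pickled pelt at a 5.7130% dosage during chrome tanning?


Formula: Chrome = substrate * pct / 100
Substituting: Chrome = 10.5260 * 5.7130 / 100
Result: 0.6014 kg


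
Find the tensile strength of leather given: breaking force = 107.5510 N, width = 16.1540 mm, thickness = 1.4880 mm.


Formula: TS = force / (width * thickness)
Substituting: TS = 107.5510 / (16.1540 * 1.4880)
Result: 4.4744 N/mm^2


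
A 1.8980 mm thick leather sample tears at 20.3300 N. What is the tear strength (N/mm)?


Formula: Tear strength = force / thickness
Substituting: Tear strength = 20.3300 / 1.8980
Result: 10.7113 N/mm


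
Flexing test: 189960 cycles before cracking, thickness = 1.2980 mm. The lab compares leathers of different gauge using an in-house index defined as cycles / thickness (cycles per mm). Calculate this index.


Formula: Index = cycles / thickness
Substituting: Index = 189960 / 1.2980
Result: 146348.2280 cycles/mm


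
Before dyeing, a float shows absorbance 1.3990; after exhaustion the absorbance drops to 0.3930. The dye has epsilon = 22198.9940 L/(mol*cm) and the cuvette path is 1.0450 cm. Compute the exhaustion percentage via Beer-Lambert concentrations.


c_initial = A_i / (epsilon * l) = 1.3990 / (22198.9940 * 1.0450) = 6.0307e-05 mol/L
c_final = A_f / (epsilon * l) = 0.3930 / (22198.9940 * 1.0450) = 1.6941e-05 mol/L
Exhaustion = (c_initial - c_final) / c_initial * 100 = (6.0307e-05 - 1.6941e-05) / 6.0307e-05 * 100 = 71.9085 %


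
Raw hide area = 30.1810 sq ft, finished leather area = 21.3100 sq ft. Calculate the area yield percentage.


Formula: Yield = finished / raw * 100
Substituting: Yield = 21.3100 / 30.1810 * 100
Result: 70.6073 %


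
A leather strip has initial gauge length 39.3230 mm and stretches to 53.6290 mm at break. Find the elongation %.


Formula: Elongation = (Lf - L0) / L0 * 100
Substituting: Elongation = (53.6290 - 39.3230) / 39.3230 * 100
Result: 36.3807 %


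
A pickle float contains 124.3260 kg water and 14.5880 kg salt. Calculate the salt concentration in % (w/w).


Formula: Conc = salt / (water + salt) * 100
Substituting: Conc = 14.5880 / (124.3260 + 14.5880) * 100
Result: 10.5015 %


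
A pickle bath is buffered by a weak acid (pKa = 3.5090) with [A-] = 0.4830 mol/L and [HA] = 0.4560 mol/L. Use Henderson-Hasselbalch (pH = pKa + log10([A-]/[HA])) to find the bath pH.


ratio = [A-] / [HA] = 0.4830 / 0.4560 = 1.0592
log10(ratio) = 0.0249823
pH = pKa + log10(ratio) = 3.5090 + 0.0249823 = 3.5340


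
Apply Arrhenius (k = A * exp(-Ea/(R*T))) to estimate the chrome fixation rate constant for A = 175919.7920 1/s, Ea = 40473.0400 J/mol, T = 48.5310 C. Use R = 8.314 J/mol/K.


T_K = T_C + 273.15 = 48.5310 + 273.15 = 321.6810 K
exponent = -Ea / (R * T_K) = -40473.0400 / (8.314 * 321.6810) = -15.1332
k = A * exp(exponent) = 175919.7920 * exp(-15.1332) = 0.0471037 1/s


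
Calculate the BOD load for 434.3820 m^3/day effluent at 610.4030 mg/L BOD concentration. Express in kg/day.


Formula: BOD_load = volume * conc / 1000
Substituting: BOD_load = 434.3820 * 610.4030 / 1000
Result: 265.1481 kg/day


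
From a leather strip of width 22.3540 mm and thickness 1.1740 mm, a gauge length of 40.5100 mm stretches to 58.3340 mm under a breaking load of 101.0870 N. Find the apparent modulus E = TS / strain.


TS = F / (w * t) = 101.0870 / (22.3540 * 1.1740) = 3.8519 N/mm^2
strain = (Lf - L0) / L0 = (58.3340 - 40.5100) / 40.5100 = 0.4400
E = TS / strain = 3.8519 / 0.4400 = 8.7545 N/mm^2


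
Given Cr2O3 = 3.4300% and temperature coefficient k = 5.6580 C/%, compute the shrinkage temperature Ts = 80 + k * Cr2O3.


Formula: Ts = 80 + k * Cr2O3
Substituting: Ts = 80 + 5.6580 * 3.4300
Result: 99.4069 C


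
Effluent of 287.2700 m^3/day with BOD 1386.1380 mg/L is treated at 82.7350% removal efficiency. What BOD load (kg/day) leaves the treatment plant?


Load_in = volume * conc / 1000 = 287.2700 * 1386.1380 / 1000 = 398.1959 kg/day
Removed = Load_in * eff / 100 = 398.1959 * 82.7350 / 100 = 329.4473 kg/day
Load_out = Load_in - Removed = 398.1959 - 329.4473 = 68.7485 kg/day


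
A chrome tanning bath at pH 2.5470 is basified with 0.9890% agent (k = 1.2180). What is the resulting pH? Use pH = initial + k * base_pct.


Formula: pH_final = pH_initial + k * base_pct
Substituting: pH_final = 2.5470 + 1.2180 * 0.9890
Result: 3.7516


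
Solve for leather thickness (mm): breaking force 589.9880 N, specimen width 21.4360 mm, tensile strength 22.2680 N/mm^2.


Formula: t = F / (TS * w)
Substituting: t = 589.9880 / (22.2680 * 21.4360)
Result: 1.2360 mm


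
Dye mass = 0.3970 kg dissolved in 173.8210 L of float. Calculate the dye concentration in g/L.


Formula: Conc = dye_mass(kg) / volume(L) * 1000
Substituting: Conc = 0.3970 / 173.8210 * 1000
Result: 2.2840 g/L


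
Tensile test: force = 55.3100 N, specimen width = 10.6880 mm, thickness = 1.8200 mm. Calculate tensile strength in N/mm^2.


Formula: TS = force / (width * thickness)
Substituting: TS = 55.3100 / (10.6880 * 1.8200)
Result: 2.8434 N/mm^2


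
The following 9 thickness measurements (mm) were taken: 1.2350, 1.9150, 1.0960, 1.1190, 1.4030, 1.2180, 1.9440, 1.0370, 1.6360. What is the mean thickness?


Formula: Average = sum / n
Substituting: Average = 12.6030 / 9
Result: 1.4003 mm


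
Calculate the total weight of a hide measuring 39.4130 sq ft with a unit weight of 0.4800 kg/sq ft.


Formula: Weight = area * weight_per_sqft
Substituting: Weight = 39.4130 * 0.4800
Result: 18.9182 kg


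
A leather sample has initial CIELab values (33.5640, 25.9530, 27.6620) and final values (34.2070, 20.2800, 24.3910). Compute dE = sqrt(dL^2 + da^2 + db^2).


dL = 0.6430, da = -5.6730, db = -3.2710
dE = sqrt(0.6430^2 + (-5.6730)^2 + (-3.2710)^2) = 6.5800


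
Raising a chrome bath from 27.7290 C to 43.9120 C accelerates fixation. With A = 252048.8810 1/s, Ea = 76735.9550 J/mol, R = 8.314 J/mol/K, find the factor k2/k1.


T1 = 27.7290 + 273.15 = 300.8790 K; T2 = 43.9120 + 273.15 = 317.0620 K
k1 = A * exp(-Ea/(R*T1)) = 252048.8810 * exp(-76735.9550/(8.314*300.8790)) = 1.1998e-08 1/s
k2 = A * exp(-Ea/(R*T2)) = 252048.8810 * exp(-76735.9550/(8.314*317.0620)) = 5.7425e-08 1/s
k2/k1 = 5.7425e-08 / 1.1998e-08 = 4.7861


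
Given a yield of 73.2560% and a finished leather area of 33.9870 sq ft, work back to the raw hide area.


Formula: raw = finished * 100 / yield
Substituting: raw = 33.9870 * 100 / 73.2560
Result: 46.3948 sq ft


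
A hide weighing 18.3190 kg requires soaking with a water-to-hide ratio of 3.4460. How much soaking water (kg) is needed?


Formula: Water = hide_weight * ratio
Substituting: Water = 18.3190 * 3.4460
Result: 63.1273 kg


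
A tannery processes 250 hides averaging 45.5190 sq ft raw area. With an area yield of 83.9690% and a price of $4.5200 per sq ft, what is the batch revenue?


Raw_total = N * avg_area = 250 * 45.5190 = 11379.7500 sq ft
Finished = Raw_total * yield / 100 = 11379.7500 * 83.9690 / 100 = 9555.4623 sq ft
Value = Finished * price = 9555.4623 * 4.5200 = 43190.6895 $


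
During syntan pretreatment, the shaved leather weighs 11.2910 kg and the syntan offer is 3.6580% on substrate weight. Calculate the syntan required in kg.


Formula: Syntan = substrate * pct / 100
Substituting: Syntan = 11.2910 * 3.6580 / 100
Result: 0.4130 kg


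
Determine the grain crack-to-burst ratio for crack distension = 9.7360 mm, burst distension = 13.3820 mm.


Formula: Ratio = crack / burst
Substituting: Ratio = 9.7360 / 13.3820
Result: 0.7275


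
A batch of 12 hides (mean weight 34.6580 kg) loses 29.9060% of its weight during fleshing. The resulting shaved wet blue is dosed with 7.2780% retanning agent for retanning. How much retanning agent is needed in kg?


Total_raw = N * avg_wt = 12 * 34.6580 = 415.8960 kg
Substrate = Total_raw * (1 - loss/100) = 415.8960 * (1 - 29.9060/100) = 291.5181 kg
Retan = Substrate * pct / 100 = 291.5181 * 7.2780 / 100 = 21.2167 kg


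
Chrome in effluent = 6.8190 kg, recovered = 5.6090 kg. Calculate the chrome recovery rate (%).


Formula: Recovery = recovered / input * 100
Substituting: Recovery = 5.6090 / 6.8190 * 100
Result: 82.2555 %


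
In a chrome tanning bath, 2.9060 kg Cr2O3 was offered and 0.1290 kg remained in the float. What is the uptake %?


Formula: Uptake = (offered - residual) / offered * 100
Substituting: Uptake = (2.9060 - 0.1290) / 2.9060 * 100
Result: 95.5609 %


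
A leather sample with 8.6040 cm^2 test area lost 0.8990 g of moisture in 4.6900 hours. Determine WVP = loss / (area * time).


Formula: WVP = loss / (area * time)
Substituting: WVP = 0.8990 / (8.6040 * 4.6900)
Result: 0.0222785 g/(cm^2*hr)


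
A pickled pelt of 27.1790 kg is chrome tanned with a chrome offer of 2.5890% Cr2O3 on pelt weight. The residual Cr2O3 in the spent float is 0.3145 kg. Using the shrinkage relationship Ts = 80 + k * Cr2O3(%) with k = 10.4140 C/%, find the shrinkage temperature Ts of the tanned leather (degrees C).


Offered = pelt * offer_pct / 100 = 27.1790 * 2.5890 / 100 = 0.7037 kg
Uptake = offered - residual = 0.7037 - 0.3145 = 0.3892 kg
Cr2O3% on pelt = uptake / pelt * 100 = 0.3892 / 27.1790 * 100 = 1.4319 %
Ts = 80 + k * Cr2O3% = 80 + 10.4140 * 1.4319 = 94.9114 C


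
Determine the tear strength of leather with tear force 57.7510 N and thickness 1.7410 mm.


Formula: Tear strength = force / thickness
Substituting: Tear strength = 57.7510 / 1.7410
Result: 33.1712 N/mm


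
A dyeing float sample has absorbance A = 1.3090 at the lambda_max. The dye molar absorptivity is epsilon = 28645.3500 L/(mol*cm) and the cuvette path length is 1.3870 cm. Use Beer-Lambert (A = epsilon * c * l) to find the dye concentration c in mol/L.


Formula: c = A / (epsilon * l)
Substituting: c = 1.3090 / (28645.3500 * 1.3870)
Result: 3.2946e-05 mol/L


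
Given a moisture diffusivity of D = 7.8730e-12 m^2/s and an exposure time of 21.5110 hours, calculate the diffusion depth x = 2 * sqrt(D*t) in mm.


t = 21.5110 hr * 3600 = 77439.6000 s
D * t = 7.8730e-12 * 77439.6000 = 6.0968e-07
x = 2 * sqrt(D*t) = 2 * sqrt(6.0968e-07) = 0.00156164 m = 1.5616 mm


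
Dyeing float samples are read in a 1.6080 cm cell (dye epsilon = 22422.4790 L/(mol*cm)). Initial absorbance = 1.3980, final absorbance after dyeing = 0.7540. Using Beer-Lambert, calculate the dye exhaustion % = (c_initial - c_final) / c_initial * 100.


c_initial = A_i / (epsilon * l) = 1.3980 / (22422.4790 * 1.6080) = 3.8774e-05 mol/L
c_final = A_f / (epsilon * l) = 0.7540 / (22422.4790 * 1.6080) = 2.0912e-05 mol/L
Exhaustion = (c_initial - c_final) / c_initial * 100 = (3.8774e-05 - 2.0912e-05) / 3.8774e-05 * 100 = 46.0658 %


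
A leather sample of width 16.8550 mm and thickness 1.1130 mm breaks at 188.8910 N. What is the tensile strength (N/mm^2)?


Formula: TS = force / (width * thickness)
Substituting: TS = 188.8910 / (16.8550 * 1.1130)
Result: 10.0690 N/mm^2


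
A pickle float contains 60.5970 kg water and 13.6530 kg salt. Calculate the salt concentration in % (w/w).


Formula: Conc = salt / (water + salt) * 100
Substituting: Conc = 13.6530 / (60.5970 + 13.6530) * 100
Result: 18.3879 %


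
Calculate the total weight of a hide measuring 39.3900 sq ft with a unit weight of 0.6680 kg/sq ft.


Formula: Weight = area * weight_per_sqft
Substituting: Weight = 39.3900 * 0.6680
Result: 26.3125 kg


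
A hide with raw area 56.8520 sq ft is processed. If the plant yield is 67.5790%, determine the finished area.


Formula: finished = raw * yield / 100
Substituting: finished = 56.8520 * 67.5790 / 100
Result: 38.4200 sq ft


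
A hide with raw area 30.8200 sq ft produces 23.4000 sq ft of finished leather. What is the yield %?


Formula: Yield = finished / raw * 100
Substituting: Yield = 23.4000 / 30.8200 * 100
Result: 75.9247 %


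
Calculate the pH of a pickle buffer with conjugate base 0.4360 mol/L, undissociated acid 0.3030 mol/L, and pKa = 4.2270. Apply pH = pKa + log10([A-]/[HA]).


ratio = [A-] / [HA] = 0.4360 / 0.3030 = 1.4389
log10(ratio) = 0.1580
pH = pKa + log10(ratio) = 4.2270 + 0.1580 = 4.3850


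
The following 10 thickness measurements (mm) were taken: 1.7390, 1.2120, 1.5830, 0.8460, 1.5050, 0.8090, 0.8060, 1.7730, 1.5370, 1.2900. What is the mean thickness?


Formula: Average = sum / n
Substituting: Average = 13.1000 / 10
Result: 1.3100 mm


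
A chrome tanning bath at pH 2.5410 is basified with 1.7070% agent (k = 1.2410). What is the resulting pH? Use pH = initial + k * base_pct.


Formula: pH_final = pH_initial + k * base_pct
Substituting: pH_final = 2.5410 + 1.2410 * 1.7070
Result: 4.6594


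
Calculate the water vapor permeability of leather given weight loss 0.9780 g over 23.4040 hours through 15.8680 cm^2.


Formula: WVP = loss / (area * time)
Substituting: WVP = 0.9780 / (15.8680 * 23.4040)
Result: 0.00263346 g/(cm^2*hr)


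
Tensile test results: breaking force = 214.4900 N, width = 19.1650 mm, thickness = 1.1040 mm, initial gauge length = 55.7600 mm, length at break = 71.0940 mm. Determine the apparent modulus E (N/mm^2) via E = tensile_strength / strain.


TS = F / (w * t) = 214.4900 / (19.1650 * 1.1040) = 10.1375 N/mm^2
strain = (Lf - L0) / L0 = (71.0940 - 55.7600) / 55.7600 = 0.2750
E = TS / strain = 10.1375 / 0.2750 = 36.8635 N/mm^2


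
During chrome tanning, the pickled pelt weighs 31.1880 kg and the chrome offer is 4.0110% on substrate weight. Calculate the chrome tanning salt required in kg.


Formula: Chrome = substrate * pct / 100
Substituting: Chrome = 31.1880 * 4.0110 / 100
Result: 1.2510 kg


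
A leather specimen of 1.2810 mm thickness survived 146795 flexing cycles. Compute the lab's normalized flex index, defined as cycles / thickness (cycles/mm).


Formula: Index = cycles / thickness
Substituting: Index = 146795 / 1.2810
Result: 114594.0671 cycles/mm


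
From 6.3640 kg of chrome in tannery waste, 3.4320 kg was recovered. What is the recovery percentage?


Formula: Recovery = recovered / input * 100
Substituting: Recovery = 3.4320 / 6.3640 * 100
Result: 53.9283 %


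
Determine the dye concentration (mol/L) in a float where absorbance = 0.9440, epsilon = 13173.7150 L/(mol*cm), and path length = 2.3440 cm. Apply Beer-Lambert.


Formula: c = A / (epsilon * l)
Substituting: c = 0.9440 / (13173.7150 * 2.3440)
Result: 3.0571e-05 mol/L


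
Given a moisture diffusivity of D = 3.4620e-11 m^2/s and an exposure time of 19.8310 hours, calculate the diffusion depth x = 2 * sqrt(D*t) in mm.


t = 19.8310 hr * 3600 = 71391.6000 s
D * t = 3.4620e-11 * 71391.6000 = 2.4716e-06
x = 2 * sqrt(D*t) = 2 * sqrt(2.4716e-06) = 0.00314425 m = 3.1443 mm


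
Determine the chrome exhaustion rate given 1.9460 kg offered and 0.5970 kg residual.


Formula: Uptake = (offered - residual) / offered * 100
Substituting: Uptake = (1.9460 - 0.5970) / 1.9460 * 100
Result: 69.3217 %


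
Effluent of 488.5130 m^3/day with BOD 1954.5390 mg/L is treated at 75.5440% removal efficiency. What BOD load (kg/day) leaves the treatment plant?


Load_in = volume * conc / 1000 = 488.5130 * 1954.5390 / 1000 = 954.8177 kg/day
Removed = Load_in * eff / 100 = 954.8177 * 75.5440 / 100 = 721.3075 kg/day
Load_out = Load_in - Removed = 954.8177 - 721.3075 = 233.5102 kg/day


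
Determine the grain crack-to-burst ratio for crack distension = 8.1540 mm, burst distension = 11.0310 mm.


Formula: Ratio = crack / burst
Substituting: Ratio = 8.1540 / 11.0310
Result: 0.7392


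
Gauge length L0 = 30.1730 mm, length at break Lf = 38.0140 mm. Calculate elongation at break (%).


Formula: Elongation = (Lf - L0) / L0 * 100
Substituting: Elongation = (38.0140 - 30.1730) / 30.1730 * 100
Result: 25.9868 %


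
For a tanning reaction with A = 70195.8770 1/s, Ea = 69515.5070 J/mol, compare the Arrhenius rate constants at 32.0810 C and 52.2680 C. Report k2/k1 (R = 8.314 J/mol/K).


T1 = 32.0810 + 273.15 = 305.2310 K; T2 = 52.2680 + 273.15 = 325.4180 K
k1 = A * exp(-Ea/(R*T1)) = 70195.8770 * exp(-69515.5070/(8.314*305.2310)) = 8.9041e-08 1/s
k2 = A * exp(-Ea/(R*T2)) = 70195.8770 * exp(-69515.5070/(8.314*325.4180)) = 4.8707e-07 1/s
k2/k1 = 4.8707e-07 / 8.9041e-08 = 5.4702


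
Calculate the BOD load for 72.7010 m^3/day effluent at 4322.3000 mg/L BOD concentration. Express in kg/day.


Formula: BOD_load = volume * conc / 1000
Substituting: BOD_load = 72.7010 * 4322.3000 / 1000
Result: 314.2355 kg/day


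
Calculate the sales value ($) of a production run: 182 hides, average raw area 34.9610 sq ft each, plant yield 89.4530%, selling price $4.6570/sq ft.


Raw_total = N * avg_area = 182 * 34.9610 = 6362.9020 sq ft
Finished = Raw_total * yield / 100 = 6362.9020 * 89.4530 / 100 = 5691.8067 sq ft
Value = Finished * price = 5691.8067 * 4.6570 = 26506.7439 $


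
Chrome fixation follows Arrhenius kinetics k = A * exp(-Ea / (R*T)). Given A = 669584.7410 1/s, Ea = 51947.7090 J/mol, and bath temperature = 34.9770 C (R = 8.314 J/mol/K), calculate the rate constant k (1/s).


T_K = T_C + 273.15 = 34.9770 + 273.15 = 308.1270 K
exponent = -Ea / (R * T_K) = -51947.7090 / (8.314 * 308.1270) = -20.2781
k = A * exp(exponent) = 669584.7410 * exp(-20.2781) = 0.00104508 1/s


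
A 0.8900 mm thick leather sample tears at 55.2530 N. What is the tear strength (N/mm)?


Formula: Tear strength = force / thickness
Substituting: Tear strength = 55.2530 / 0.8900
Result: 62.0820 N/mm


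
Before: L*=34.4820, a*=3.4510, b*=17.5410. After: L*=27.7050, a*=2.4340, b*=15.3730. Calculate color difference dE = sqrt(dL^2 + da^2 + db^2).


dL = -6.7770, da = -1.0170, db = -2.1680
dE = sqrt((-6.7770)^2 + (-1.0170)^2 + (-2.1680)^2) = 7.1876


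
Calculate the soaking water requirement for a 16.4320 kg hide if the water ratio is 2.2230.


Formula: Water = hide_weight * ratio
Substituting: Water = 16.4320 * 2.2230
Result: 36.5283 kg


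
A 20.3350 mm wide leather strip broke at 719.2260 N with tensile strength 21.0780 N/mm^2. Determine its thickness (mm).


Formula: t = F / (TS * w)
Substituting: t = 719.2260 / (21.0780 * 20.3350)
Result: 1.6780 mm


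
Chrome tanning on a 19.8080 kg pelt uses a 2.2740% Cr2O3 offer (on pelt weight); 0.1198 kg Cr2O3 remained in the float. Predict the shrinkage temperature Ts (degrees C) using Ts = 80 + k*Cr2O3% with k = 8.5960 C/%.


Offered = pelt * offer_pct / 100 = 19.8080 * 2.2740 / 100 = 0.4504 kg
Uptake = offered - residual = 0.4504 - 0.1198 = 0.3306 kg
Cr2O3% on pelt = uptake / pelt * 100 = 0.3306 / 19.8080 * 100 = 1.6692 %
Ts = 80 + k * Cr2O3% = 80 + 8.5960 * 1.6692 = 94.3484 C


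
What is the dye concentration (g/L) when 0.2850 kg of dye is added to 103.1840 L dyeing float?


Formula: Conc = dye_mass(kg) / volume(L) * 1000
Substituting: Conc = 0.2850 / 103.1840 * 1000
Result: 2.7621 g/L


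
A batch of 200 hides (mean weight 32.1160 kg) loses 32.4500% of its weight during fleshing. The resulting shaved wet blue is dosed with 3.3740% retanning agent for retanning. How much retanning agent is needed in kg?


Total_raw = N * avg_wt = 200 * 32.1160 = 6423.2000 kg
Substrate = Total_raw * (1 - loss/100) = 6423.2000 * (1 - 32.4500/100) = 4338.8716 kg
Retan = Substrate * pct / 100 = 4338.8716 * 3.3740 / 100 = 146.3935 kg


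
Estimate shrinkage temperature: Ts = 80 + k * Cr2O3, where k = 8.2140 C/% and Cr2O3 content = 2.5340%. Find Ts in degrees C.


Formula: Ts = 80 + k * Cr2O3
Substituting: Ts = 80 + 8.2140 * 2.5340
Result: 100.8143 C


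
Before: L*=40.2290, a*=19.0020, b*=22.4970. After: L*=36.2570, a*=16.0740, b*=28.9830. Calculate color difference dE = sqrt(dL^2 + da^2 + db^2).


dL = -3.9720, da = -2.9280, db = 6.4860
dE = sqrt((-3.9720)^2 + (-2.9280)^2 + 6.4860^2) = 8.1497


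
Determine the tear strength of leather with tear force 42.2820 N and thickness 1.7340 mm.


Formula: Tear strength = force / thickness
Substituting: Tear strength = 42.2820 / 1.7340
Result: 24.3841 N/mm


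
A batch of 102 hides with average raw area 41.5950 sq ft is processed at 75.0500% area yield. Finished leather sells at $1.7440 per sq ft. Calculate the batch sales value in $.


Raw_total = N * avg_area = 102 * 41.5950 = 4242.6900 sq ft
Finished = Raw_total * yield / 100 = 4242.6900 * 75.0500 / 100 = 3184.1388 sq ft
Value = Finished * price = 3184.1388 * 1.7440 = 5553.1381 $


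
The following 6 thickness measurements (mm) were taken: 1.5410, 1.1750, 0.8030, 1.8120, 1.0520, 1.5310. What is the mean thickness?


Formula: Average = sum / n
Substituting: Average = 7.9140 / 6
Result: 1.3190 mm


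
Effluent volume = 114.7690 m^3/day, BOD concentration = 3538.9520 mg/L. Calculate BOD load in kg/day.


Formula: BOD_load = volume * conc / 1000
Substituting: BOD_load = 114.7690 * 3538.9520 / 1000
Result: 406.1620 kg/day


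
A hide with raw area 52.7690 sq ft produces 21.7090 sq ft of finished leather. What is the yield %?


Formula: Yield = finished / raw * 100
Substituting: Yield = 21.7090 / 52.7690 * 100
Result: 41.1397 %


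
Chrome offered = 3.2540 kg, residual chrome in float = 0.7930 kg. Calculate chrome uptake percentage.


Formula: Uptake = (offered - residual) / offered * 100
Substituting: Uptake = (3.2540 - 0.7930) / 3.2540 * 100
Result: 75.6300 %


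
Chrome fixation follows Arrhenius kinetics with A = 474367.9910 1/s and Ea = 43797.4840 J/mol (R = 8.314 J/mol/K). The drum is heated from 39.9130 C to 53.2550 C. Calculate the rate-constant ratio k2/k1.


T1 = 39.9130 + 273.15 = 313.0630 K; T2 = 53.2550 + 273.15 = 326.4050 K
k1 = A * exp(-Ea/(R*T1)) = 474367.9910 * exp(-43797.4840/(8.314*313.0630)) = 0.023347 1/s
k2 = A * exp(-Ea/(R*T2)) = 474367.9910 * exp(-43797.4840/(8.314*326.4050)) = 0.0464456 1/s
k2/k1 = 0.0464456 / 0.023347 = 1.9894


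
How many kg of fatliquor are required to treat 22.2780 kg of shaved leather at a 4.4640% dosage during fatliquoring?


Formula: Fat = substrate * pct / 100
Substituting: Fat = 22.2780 * 4.4640 / 100
Result: 0.9945 kg


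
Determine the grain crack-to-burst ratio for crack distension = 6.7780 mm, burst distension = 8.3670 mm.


Formula: Ratio = crack / burst
Substituting: Ratio = 6.7780 / 8.3670
Result: 0.8101


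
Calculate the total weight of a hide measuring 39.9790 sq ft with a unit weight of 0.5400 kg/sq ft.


Formula: Weight = area * weight_per_sqft
Substituting: Weight = 39.9790 * 0.5400
Result: 21.5887 kg


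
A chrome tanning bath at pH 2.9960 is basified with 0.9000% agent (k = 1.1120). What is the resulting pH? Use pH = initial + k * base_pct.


Formula: pH_final = pH_initial + k * base_pct
Substituting: pH_final = 2.9960 + 1.1120 * 0.9000
Result: 3.9968


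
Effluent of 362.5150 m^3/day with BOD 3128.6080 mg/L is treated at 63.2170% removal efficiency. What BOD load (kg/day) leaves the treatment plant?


Load_in = volume * conc / 1000 = 362.5150 * 3128.6080 / 1000 = 1134.1673 kg/day
Removed = Load_in * eff / 100 = 1134.1673 * 63.2170 / 100 = 716.9866 kg/day
Load_out = Load_in - Removed = 1134.1673 - 716.9866 = 417.1808 kg/day


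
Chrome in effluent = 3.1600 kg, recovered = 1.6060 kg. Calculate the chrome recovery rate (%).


Formula: Recovery = recovered / input * 100
Substituting: Recovery = 1.6060 / 3.1600 * 100
Result: 50.8228 %


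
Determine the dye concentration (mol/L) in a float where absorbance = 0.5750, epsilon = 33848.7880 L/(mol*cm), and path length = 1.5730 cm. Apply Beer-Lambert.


Formula: c = A / (epsilon * l)
Substituting: c = 0.5750 / (33848.7880 * 1.5730)
Result: 1.0799e-05 mol/L


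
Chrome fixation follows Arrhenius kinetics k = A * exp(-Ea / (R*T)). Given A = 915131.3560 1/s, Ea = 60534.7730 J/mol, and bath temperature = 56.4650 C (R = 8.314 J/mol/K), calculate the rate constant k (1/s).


T_K = T_C + 273.15 = 56.4650 + 273.15 = 329.6150 K
exponent = -Ea / (R * T_K) = -60534.7730 / (8.314 * 329.6150) = -22.0896
k = A * exp(exponent) = 915131.3560 * exp(-22.0896) = 2.3339e-04 1/s


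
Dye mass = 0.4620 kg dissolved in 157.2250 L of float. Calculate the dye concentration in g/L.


Formula: Conc = dye_mass(kg) / volume(L) * 1000
Substituting: Conc = 0.4620 / 157.2250 * 1000
Result: 2.9385 g/L


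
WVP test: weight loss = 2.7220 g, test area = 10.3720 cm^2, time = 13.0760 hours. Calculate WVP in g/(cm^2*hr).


Formula: WVP = loss / (area * time)
Substituting: WVP = 2.7220 / (10.3720 * 13.0760)
Result: 0.0200702 g/(cm^2*hr)


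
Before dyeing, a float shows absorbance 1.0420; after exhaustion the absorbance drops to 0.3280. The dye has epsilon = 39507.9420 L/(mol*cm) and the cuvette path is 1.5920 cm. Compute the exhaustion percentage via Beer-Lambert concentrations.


c_initial = A_i / (epsilon * l) = 1.0420 / (39507.9420 * 1.5920) = 1.6567e-05 mol/L
c_final = A_f / (epsilon * l) = 0.3280 / (39507.9420 * 1.5920) = 5.2149e-06 mol/L
Exhaustion = (c_initial - c_final) / c_initial * 100 = (1.6567e-05 - 5.2149e-06) / 1.6567e-05 * 100 = 68.5221 %


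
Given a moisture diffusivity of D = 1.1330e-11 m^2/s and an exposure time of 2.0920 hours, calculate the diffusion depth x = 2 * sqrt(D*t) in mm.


t = 2.0920 hr * 3600 = 7531.2000 s
D * t = 1.1330e-11 * 7531.2000 = 8.5328e-08
x = 2 * sqrt(D*t) = 2 * sqrt(8.5328e-08) = 5.8422e-04 m = 0.5842 mm


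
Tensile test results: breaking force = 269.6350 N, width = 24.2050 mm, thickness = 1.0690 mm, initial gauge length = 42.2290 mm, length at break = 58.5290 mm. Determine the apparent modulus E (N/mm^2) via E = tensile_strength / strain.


TS = F / (w * t) = 269.6350 / (24.2050 * 1.0690) = 10.4206 N/mm^2
strain = (Lf - L0) / L0 = (58.5290 - 42.2290) / 42.2290 = 0.3860
E = TS / strain = 10.4206 / 0.3860 = 26.9971 N/mm^2


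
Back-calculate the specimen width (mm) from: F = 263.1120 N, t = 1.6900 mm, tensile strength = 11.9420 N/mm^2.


Formula: w = F / (TS * t)
Substituting: w = 263.1120 / (11.9420 * 1.6900)
Result: 13.0370 mm


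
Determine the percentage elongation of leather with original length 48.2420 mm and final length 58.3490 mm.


Formula: Elongation = (Lf - L0) / L0 * 100
Substituting: Elongation = (58.3490 - 48.2420) / 48.2420 * 100
Result: 20.9506 %


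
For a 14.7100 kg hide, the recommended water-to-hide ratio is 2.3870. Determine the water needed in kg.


Formula: Water = hide_weight * ratio
Substituting: Water = 14.7100 * 2.3870
Result: 35.1128 kg


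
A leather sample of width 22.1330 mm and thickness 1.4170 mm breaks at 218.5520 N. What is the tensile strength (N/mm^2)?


Formula: TS = force / (width * thickness)
Substituting: TS = 218.5520 / (22.1330 * 1.4170)
Result: 6.9686 N/mm^2


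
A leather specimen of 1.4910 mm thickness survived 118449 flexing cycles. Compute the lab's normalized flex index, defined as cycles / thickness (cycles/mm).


Formula: Index = cycles / thickness
Substituting: Index = 118449 / 1.4910
Result: 79442.6559 cycles/mm


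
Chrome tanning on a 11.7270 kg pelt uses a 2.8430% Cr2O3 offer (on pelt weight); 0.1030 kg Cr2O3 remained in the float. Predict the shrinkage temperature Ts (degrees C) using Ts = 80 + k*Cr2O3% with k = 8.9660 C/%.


Offered = pelt * offer_pct / 100 = 11.7270 * 2.8430 / 100 = 0.3334 kg
Uptake = offered - residual = 0.3334 - 0.1030 = 0.2304 kg
Cr2O3% on pelt = uptake / pelt * 100 = 0.2304 / 11.7270 * 100 = 1.9647 %
Ts = 80 + k * Cr2O3% = 80 + 8.9660 * 1.9647 = 97.6154 C


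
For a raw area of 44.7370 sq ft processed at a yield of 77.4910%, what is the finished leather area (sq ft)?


Formula: finished = raw * yield / 100
Substituting: finished = 44.7370 * 77.4910 / 100
Result: 34.6671 sq ft


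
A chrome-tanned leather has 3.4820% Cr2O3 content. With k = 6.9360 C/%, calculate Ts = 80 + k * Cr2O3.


Formula: Ts = 80 + k * Cr2O3
Substituting: Ts = 80 + 6.9360 * 3.4820
Result: 104.1512 C


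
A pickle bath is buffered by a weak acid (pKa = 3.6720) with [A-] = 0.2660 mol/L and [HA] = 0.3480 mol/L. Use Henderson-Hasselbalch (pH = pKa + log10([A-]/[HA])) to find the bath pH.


ratio = [A-] / [HA] = 0.2660 / 0.3480 = 0.7644
log10(ratio) = -0.1167
pH = pKa + log10(ratio) = 3.6720 - 0.1167 = 3.5553


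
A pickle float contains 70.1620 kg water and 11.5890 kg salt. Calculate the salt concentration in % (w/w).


Formula: Conc = salt / (water + salt) * 100
Substituting: Conc = 11.5890 / (70.1620 + 11.5890) * 100
Result: 14.1760 %


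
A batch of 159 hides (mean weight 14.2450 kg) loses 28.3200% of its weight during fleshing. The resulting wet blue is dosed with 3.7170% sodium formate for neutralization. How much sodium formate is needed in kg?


Total_raw = N * avg_wt = 159 * 14.2450 = 2264.9550 kg
Substrate = Total_raw * (1 - loss/100) = 2264.9550 * (1 - 28.3200/100) = 1623.5197 kg
Neutralizer = Substrate * pct / 100 = 1623.5197 * 3.7170 / 100 = 60.3462 kg


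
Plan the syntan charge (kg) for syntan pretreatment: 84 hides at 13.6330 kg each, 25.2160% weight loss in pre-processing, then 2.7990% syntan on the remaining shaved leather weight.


Total_raw = N * avg_wt = 84 * 13.6330 = 1145.1720 kg
Substrate = Total_raw * (1 - loss/100) = 1145.1720 * (1 - 25.2160/100) = 856.4054 kg
Syntan = Substrate * pct / 100 = 856.4054 * 2.7990 / 100 = 23.9708 kg


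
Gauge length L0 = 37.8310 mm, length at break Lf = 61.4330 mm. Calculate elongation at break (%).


Formula: Elongation = (Lf - L0) / L0 * 100
Substituting: Elongation = (61.4330 - 37.8310) / 37.8310 * 100
Result: 62.3880 %


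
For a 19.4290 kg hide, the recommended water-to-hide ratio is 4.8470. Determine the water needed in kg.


Formula: Water = hide_weight * ratio
Substituting: Water = 19.4290 * 4.8470
Result: 94.1724 kg


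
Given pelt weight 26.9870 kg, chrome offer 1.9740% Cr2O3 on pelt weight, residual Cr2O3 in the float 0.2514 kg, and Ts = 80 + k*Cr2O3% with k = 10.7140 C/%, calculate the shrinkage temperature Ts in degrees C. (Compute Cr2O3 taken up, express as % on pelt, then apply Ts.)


Offered = pelt * offer_pct / 100 = 26.9870 * 1.9740 / 100 = 0.5327 kg
Uptake = offered - residual = 0.5327 - 0.2514 = 0.2813 kg
Cr2O3% on pelt = uptake / pelt * 100 = 0.2813 / 26.9870 * 100 = 1.0424 %
Ts = 80 + k * Cr2O3% = 80 + 10.7140 * 1.0424 = 91.1687 C


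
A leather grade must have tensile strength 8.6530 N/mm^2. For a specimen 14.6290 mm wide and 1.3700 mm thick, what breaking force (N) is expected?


Formula: F = TS * w * t
Substituting: F = 8.6530 * 14.6290 * 1.3700
Result: 173.4211 N


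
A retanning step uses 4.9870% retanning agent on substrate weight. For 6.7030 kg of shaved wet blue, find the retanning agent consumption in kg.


Formula: Retan = substrate * pct / 100
Substituting: Retan = 6.7030 * 4.9870 / 100
Result: 0.3343 kg


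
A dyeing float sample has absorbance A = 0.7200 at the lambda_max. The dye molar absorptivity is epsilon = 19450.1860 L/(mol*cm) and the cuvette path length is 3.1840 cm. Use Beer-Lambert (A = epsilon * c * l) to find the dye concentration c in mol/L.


Formula: c = A / (epsilon * l)
Substituting: c = 0.7200 / (19450.1860 * 3.1840)
Result: 1.1626e-05 mol/L


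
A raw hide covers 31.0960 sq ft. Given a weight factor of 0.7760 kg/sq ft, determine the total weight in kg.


Formula: Weight = area * weight_per_sqft
Substituting: Weight = 31.0960 * 0.7760
Result: 24.1305 kg


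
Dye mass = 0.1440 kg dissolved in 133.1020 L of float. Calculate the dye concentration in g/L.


Formula: Conc = dye_mass(kg) / volume(L) * 1000
Substituting: Conc = 0.1440 / 133.1020 * 1000
Result: 1.0819 g/L


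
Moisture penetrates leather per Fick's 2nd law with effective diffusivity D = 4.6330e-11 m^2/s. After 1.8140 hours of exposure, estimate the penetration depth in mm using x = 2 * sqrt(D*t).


t = 1.8140 hr * 3600 = 6530.4000 s
D * t = 4.6330e-11 * 6530.4000 = 3.0255e-07
x = 2 * sqrt(D*t) = 2 * sqrt(3.0255e-07) = 0.0011001 m = 1.1001 mm


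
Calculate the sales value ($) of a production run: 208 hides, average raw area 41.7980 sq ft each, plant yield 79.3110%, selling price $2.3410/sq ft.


Raw_total = N * avg_area = 208 * 41.7980 = 8693.9840 sq ft
Finished = Raw_total * yield / 100 = 8693.9840 * 79.3110 / 100 = 6895.2857 sq ft
Value = Finished * price = 6895.2857 * 2.3410 = 16141.8637 $
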